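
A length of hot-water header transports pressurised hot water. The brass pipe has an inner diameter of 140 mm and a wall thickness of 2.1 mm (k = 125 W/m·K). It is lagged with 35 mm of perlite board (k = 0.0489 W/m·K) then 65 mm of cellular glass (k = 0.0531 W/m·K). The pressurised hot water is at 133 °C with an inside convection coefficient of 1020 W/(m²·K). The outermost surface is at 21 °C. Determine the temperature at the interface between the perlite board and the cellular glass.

T ≈ 79.7 °C

Treating each annulus and film as a series resistance:
R_inner film = 1/(h_i·2πr₁L) = 1/(1020×2π×0.07×1) = 0.002229 K/W
R_brass pipe wall = ln(72.1/70)/(2π×125×1) = 3.764×10^-5 K/W
R_perlite board = ln(107.1/72.1)/(2π×0.0489×1) = 1.288 K/W
R_cellular glass = ln(172.1/107.1)/(2π×0.0531×1) = 1.422 K/W
R_total = 2.712 K/W
Q = ΔT/R_total = 112/2.712
Q = 41.3 W/m
T_interface = T_inner − Q·ΣR(inner→interface) = 133 − 41.3×1.29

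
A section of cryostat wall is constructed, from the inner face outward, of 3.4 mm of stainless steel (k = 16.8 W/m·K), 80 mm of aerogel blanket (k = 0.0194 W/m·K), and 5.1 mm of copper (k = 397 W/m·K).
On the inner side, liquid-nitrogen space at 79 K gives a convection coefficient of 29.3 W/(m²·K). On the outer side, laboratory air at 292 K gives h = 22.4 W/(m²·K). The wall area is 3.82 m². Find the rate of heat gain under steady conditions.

Series thermal resistances:
R_inner film = 1/(h_i·A) = 1/(29.3×3.82) = 0.008934 K/W
R_stainless steel = L/(kA) = 0.0034/(16.8×3.82) = 5.298×10^-5 K/W
R_aerogel blanket = L/(kA) = 0.08/(0.0194×3.82) = 1.08 K/W
R_copper = L/(kA) = 0.0051/(397×3.82) = 3.363×10^-6 K/W
R_outer film = 1/(h_o·A) = 1/(22.4×3.82) = 0.01169 K/W
R_total = 1.1 K/W
Q = ΔT / R_total = 213 / 1.1

Q ≈ 194 W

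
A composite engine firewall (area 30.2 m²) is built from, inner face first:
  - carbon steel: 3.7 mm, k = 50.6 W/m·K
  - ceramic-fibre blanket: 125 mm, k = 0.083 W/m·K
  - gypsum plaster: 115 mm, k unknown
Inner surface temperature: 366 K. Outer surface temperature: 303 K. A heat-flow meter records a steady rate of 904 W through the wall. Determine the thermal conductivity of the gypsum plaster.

Series thermal resistances:
R_carbon steel = L/(kA) = 0.0037/(50.6×30.2) = 2.421×10^-6 K/W
R_ceramic-fibre blanket = L/(kA) = 0.125/(0.083×30.2) = 0.04987 K/W
Sum of known resistances R_other = 0.04987 K/W
Total R = ΔT/Q = 63/904 = 0.06969 K/W
R_gypsum plaster = R_total − R_other = 0.01982 K/W
k = L/(R·A) = 0.115/(0.01982×30.2)

k ≈ 0.192 W/(m·K)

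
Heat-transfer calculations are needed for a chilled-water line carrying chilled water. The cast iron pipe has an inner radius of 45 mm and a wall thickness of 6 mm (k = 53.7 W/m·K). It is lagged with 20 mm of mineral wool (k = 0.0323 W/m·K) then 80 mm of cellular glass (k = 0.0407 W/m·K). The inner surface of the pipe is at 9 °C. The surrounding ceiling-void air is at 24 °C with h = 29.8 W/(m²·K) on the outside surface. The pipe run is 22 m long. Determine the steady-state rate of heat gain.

Q ≈ 71.5 W

For a radial system each layer contributes R = ln(r_out/r_in)/(2πkL); films add R = 1/(hA).
R_cast iron pipe wall = ln(51/45)/(2π×53.7×22) = 1.686×10^-5 K/W
R_mineral wool = ln(71/51)/(2π×0.0323×22) = 0.0741 K/W
R_cellular glass = ln(151/71)/(2π×0.0407×22) = 0.1341 K/W
R_outer film = 1/(h_o·2πr_oL) = 1/(29.8×2π×0.151×22) = 0.001608 K/W
R_total = 0.2099 K/W
Q = ΔT/R_total = 15/0.2099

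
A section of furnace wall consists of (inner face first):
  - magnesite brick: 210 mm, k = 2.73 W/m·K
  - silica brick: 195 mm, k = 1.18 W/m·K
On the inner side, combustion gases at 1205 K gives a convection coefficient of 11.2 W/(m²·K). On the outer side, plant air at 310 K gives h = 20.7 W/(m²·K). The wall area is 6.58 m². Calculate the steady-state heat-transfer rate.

Series thermal resistances:
R_inner film = 1/(h_i·A) = 1/(11.2×6.58) = 0.01357 K/W
R_magnesite brick = L/(kA) = 0.21/(2.73×6.58) = 0.01169 K/W
R_silica brick = L/(kA) = 0.195/(1.18×6.58) = 0.02511 K/W
R_outer film = 1/(h_o·A) = 1/(20.7×6.58) = 0.007342 K/W
R_total = 0.05772 K/W
Q = ΔT / R_total = 895 / 0.05772

Q ≈ 15500 W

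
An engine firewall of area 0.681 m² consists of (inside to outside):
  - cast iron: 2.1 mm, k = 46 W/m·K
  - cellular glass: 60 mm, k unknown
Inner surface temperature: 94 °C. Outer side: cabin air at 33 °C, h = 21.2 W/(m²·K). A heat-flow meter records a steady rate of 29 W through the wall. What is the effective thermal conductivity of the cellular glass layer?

Model the wall as resistances in series:
R_cast iron = L/(kA) = 0.0021/(46×0.681) = 6.704×10^-5 K/W
R_outer film = 1/(h_o·A) = 1/(21.2×0.681) = 0.06927 K/W
Sum of known resistances R_other = 0.06933 K/W
Total R = ΔT/Q = 61/29 = 2.103 K/W
R_cellular glass = R_total − R_other = 2.034 K/W
k = L/(R·A) = 0.06/(2.034×0.681)

k ≈ 0.0433 W/(m·K)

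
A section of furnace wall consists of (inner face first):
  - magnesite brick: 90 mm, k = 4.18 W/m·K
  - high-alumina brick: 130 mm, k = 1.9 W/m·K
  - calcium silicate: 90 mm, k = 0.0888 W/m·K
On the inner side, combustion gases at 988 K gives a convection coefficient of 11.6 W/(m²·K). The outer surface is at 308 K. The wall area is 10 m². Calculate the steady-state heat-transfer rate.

Q ≈ 5720 W

Using the resistance-network approach (series):
R_inner film = 1/(h_i·A) = 1/(11.6×10) = 0.008621 K/W
R_magnesite brick = L/(kA) = 0.09/(4.18×10) = 0.002153 K/W
R_high-alumina brick = L/(kA) = 0.13/(1.9×10) = 0.006842 K/W
R_calcium silicate = L/(kA) = 0.09/(0.0888×10) = 0.1014 K/W
R_total = 0.119 K/W
Q = ΔT / R_total = 680 / 0.119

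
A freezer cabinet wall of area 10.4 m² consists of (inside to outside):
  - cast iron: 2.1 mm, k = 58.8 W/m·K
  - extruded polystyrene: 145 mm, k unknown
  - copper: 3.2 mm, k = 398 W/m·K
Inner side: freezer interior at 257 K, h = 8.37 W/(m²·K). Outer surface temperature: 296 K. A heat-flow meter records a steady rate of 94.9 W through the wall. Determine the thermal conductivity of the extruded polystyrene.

k ≈ 0.0349 W/(m·K)

Model the wall as resistances in series:
R_inner film = 1/(h_i·A) = 1/(8.37×10.4) = 0.01149 K/W
R_cast iron = L/(kA) = 0.0021/(58.8×10.4) = 3.434×10^-6 K/W
R_copper = L/(kA) = 0.0032/(398×10.4) = 7.731×10^-7 K/W
Sum of known resistances R_other = 0.01149 K/W
Total R = ΔT/Q = 39/94.9 = 0.411 K/W
R_extruded polystyrene = R_total − R_other = 0.3995 K/W
k = L/(R·A) = 0.145/(0.3995×10.4)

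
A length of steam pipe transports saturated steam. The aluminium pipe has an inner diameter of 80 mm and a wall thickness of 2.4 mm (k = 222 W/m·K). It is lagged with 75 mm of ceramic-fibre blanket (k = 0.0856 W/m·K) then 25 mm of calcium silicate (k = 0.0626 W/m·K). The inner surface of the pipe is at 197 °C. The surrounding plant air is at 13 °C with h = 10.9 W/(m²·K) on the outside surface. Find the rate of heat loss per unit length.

q′ ≈ 74 W/m

For a radial system each layer contributes R = ln(r_out/r_in)/(2πkL); films add R = 1/(hA).
R_aluminium pipe wall = ln(42.4/40)/(2π×222×1) = 4.177×10^-5 K/W
R_ceramic-fibre blanket = ln(117.4/42.4)/(2π×0.0856×1) = 1.894 K/W
R_calcium silicate = ln(142.4/117.4)/(2π×0.0626×1) = 0.4908 K/W
R_outer film = 1/(h_o·2πr_oL) = 1/(10.9×2π×0.1424×1) = 0.1025 K/W
R_total = 2.487 K/W
Q = ΔT/R_total = 184/2.487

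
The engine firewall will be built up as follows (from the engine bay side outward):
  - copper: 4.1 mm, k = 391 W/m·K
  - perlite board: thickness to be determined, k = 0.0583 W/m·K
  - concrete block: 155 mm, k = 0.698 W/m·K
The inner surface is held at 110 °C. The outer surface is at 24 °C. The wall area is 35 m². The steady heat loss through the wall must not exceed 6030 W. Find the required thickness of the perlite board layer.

Treating each layer as a thermal resistance in series:
R_copper = L/(kA) = 0.0041/(391×35) = 2.996×10^-7 K/W
R_concrete block = L/(kA) = 0.155/(0.698×35) = 0.006345 K/W
Sum of the known resistances R_other = 0.006345 K/W
Required total resistance R_tot = ΔT/Q_allow = 86/6030 = 0.01426 K/W
R_perlite board = R_tot − R_other = 0.007917 K/W
L = R·k·A = 0.007917×0.0583×35

L ≈ 16.2 mm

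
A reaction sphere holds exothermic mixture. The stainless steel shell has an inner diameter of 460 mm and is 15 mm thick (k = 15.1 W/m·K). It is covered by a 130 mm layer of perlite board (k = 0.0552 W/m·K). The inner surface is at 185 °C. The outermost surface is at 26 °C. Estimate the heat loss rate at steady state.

Spherical conduction: R = (1/r_in − 1/r_out)/(4πk) per layer; series-sum.
R_stainless steel shell = (1/0.23 − 1/0.245)/(4π×15.1) = 0.001403 K/W
R_perlite board = (1/0.245 − 1/0.375)/(4π×0.0552) = 2.04 K/W
R_total = 2.041 K/W
Q = ΔT/R_total = 159/2.041

Q ≈ 77.9 W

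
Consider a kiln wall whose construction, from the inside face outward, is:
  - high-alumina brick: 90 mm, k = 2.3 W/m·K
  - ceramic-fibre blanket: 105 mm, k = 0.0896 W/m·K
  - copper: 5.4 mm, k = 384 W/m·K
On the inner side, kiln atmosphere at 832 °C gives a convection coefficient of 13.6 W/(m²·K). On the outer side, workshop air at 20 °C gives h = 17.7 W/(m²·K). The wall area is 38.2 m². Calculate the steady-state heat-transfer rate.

Q ≈ 23100 W

Series thermal resistances:
R_inner film = 1/(h_i·A) = 1/(13.6×38.2) = 0.001925 K/W
R_high-alumina brick = L/(kA) = 0.09/(2.3×38.2) = 0.001024 K/W
R_ceramic-fibre blanket = L/(kA) = 0.105/(0.0896×38.2) = 0.03068 K/W
R_copper = L/(kA) = 0.0054/(384×38.2) = 3.681×10^-7 K/W
R_outer film = 1/(h_o·A) = 1/(17.7×38.2) = 0.001479 K/W
R_total = 0.03511 K/W
Q = ΔT / R_total = 812 / 0.03511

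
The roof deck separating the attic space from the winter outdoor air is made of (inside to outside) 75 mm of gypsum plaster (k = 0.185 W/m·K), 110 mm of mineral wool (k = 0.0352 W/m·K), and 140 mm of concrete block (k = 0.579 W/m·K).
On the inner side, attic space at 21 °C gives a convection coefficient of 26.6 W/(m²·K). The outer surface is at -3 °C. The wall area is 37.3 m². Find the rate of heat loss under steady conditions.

Q ≈ 235 W

Treating each layer as a thermal resistance in series:
R_inner film = 1/(h_i·A) = 1/(26.6×37.3) = 0.001008 K/W
R_gypsum plaster = L/(kA) = 0.075/(0.185×37.3) = 0.01087 K/W
R_mineral wool = L/(kA) = 0.11/(0.0352×37.3) = 0.08378 K/W
R_concrete block = L/(kA) = 0.14/(0.579×37.3) = 0.006482 K/W
R_total = 0.1021 K/W
Q = ΔT / R_total = 24 / 0.1021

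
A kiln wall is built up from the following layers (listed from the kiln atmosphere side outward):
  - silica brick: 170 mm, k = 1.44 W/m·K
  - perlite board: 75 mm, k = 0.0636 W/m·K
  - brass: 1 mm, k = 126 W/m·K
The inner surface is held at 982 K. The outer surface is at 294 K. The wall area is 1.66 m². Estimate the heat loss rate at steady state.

Using the resistance-network approach (series):
R_silica brick = L/(kA) = 0.17/(1.44×1.66) = 0.07112 K/W
R_perlite board = L/(kA) = 0.075/(0.0636×1.66) = 0.7104 K/W
R_brass = L/(kA) = 0.001/(126×1.66) = 4.781×10^-6 K/W
R_total = 0.7815 K/W
Q = ΔT / R_total = 688 / 0.7815

Q ≈ 880 W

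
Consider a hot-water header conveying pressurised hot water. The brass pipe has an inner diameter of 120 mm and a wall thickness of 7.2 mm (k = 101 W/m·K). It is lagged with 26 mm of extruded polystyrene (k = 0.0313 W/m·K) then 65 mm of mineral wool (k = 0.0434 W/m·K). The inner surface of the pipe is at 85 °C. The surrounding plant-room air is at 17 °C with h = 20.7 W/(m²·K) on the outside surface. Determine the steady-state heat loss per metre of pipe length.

Cylindrical conduction, so R = ln(r₂/r₁)/(2πkL) per layer, in series:
R_brass pipe wall = ln(67.2/60)/(2π×101×1) = 1.786×10^-4 K/W
R_extruded polystyrene = ln(93.2/67.2)/(2π×0.0313×1) = 1.663 K/W
R_mineral wool = ln(158.2/93.2)/(2π×0.0434×1) = 1.94 K/W
R_outer film = 1/(h_o·2πr_oL) = 1/(20.7×2π×0.1582×1) = 0.0486 K/W
R_total = 3.652 K/W
Q = ΔT/R_total = 68/3.652

q′ ≈ 18.6 W/m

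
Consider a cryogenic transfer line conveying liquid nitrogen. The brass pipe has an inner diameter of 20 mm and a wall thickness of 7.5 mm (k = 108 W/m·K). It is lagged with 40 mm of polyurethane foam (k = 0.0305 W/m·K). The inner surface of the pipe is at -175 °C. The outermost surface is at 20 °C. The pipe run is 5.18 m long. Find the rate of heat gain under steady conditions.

Per-layer cylindrical resistances, series-summed:
R_brass pipe wall = ln(17.5/10)/(2π×108×5.18) = 1.592×10^-4 K/W
R_polyurethane foam = ln(57.5/17.5)/(2π×0.0305×5.18) = 1.198 K/W
R_total = 1.199 K/W
Q = ΔT/R_total = 195/1.199

Q ≈ 163 W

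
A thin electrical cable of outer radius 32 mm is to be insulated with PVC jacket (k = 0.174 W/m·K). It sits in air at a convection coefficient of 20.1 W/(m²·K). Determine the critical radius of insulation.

For a cylinder r_cr = k/h = 0.174/20.1
r_cr = 8.66 mm; since the bare radius (32 mm) is above r_cr, any added insulation will reduce heat loss.

r_cr ≈ 8.66 mm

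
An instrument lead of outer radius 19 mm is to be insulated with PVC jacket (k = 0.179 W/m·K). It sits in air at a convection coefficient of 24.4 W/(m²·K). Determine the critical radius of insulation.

For a cylinder r_cr = k/h = 0.179/24.4
r_cr = 7.34 mm; since the bare radius (19 mm) is above r_cr, any added insulation will reduce heat loss.

r_cr ≈ 7.34 mm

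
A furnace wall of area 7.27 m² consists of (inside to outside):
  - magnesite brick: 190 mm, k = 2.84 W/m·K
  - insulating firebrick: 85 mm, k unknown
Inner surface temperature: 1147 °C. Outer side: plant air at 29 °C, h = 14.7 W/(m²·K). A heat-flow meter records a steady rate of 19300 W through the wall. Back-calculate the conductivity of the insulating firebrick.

Model the wall as resistances in series:
R_magnesite brick = L/(kA) = 0.19/(2.84×7.27) = 0.009202 K/W
R_outer film = 1/(h_o·A) = 1/(14.7×7.27) = 0.009357 K/W
Sum of known resistances R_other = 0.01856 K/W
Total R = ΔT/Q = 1118/19300 = 0.05793 K/W
R_insulating firebrick = R_total − R_other = 0.03937 K/W
k = L/(R·A) = 0.085/(0.03937×7.27)

k ≈ 0.297 W/(m·K)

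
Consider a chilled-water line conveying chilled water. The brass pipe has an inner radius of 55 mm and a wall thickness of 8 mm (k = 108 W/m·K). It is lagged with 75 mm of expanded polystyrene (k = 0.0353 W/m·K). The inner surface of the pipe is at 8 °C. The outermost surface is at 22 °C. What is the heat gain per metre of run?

Cylindrical conduction, so R = ln(r₂/r₁)/(2πkL) per layer, in series:
R_brass pipe wall = ln(63/55)/(2π×108×1) = 2.001×10^-4 K/W
R_expanded polystyrene = ln(138/63)/(2π×0.0353×1) = 3.535 K/W
R_total = 3.536 K/W
Q = ΔT/R_total = 14/3.536

q′ ≈ 3.96 W/m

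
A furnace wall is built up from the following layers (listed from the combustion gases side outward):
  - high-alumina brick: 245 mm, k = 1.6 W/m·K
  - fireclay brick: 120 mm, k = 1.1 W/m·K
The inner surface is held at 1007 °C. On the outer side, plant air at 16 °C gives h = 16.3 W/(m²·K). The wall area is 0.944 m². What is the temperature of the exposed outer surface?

T ≈ 204 °C

Treating each layer as a thermal resistance in series:
R_high-alumina brick = L/(kA) = 0.245/(1.6×0.944) = 0.1622 K/W
R_fireclay brick = L/(kA) = 0.12/(1.1×0.944) = 0.1156 K/W
R_outer film = 1/(h_o·A) = 1/(16.3×0.944) = 0.06499 K/W
R_total = 0.3428 K/W;  Q = ΔT/R_total = 991/0.3428 = 2891 W
T_interface = T_inner − Q·ΣR(inner→interface) = 1007 − 2890×0.2778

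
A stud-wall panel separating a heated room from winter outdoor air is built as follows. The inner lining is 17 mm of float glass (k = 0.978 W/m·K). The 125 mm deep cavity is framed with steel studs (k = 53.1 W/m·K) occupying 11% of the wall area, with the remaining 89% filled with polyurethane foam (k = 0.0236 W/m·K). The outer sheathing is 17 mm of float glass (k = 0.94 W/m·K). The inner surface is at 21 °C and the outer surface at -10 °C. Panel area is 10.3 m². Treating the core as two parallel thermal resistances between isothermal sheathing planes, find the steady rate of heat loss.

Q ≈ 5620 W

Sheathing layers in series; stud and cavity paths in parallel between them.
R_inner = 0.017/(0.978×10.3) = 0.001688 K/W
R_stud  = 0.125/(53.1×0.11×10.3) = 0.002078 K/W
R_cav   = 0.125/(0.0236×0.89×10.3) = 0.5778 K/W
1/R_core = 1/R_stud + 1/R_cav → R_core = 0.00207 K/W
R_outer = 0.017/(0.94×10.3) = 0.001756 K/W
R_total = 0.005514 K/W
Q = ΔT/R_total = 31/0.005514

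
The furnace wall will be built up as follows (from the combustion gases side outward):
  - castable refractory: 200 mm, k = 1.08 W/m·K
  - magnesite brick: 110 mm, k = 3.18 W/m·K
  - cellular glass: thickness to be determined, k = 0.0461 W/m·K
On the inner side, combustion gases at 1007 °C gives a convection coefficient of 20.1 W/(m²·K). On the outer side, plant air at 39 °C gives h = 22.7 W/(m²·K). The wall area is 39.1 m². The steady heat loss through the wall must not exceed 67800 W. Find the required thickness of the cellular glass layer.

L ≈ 11.3 mm

Treating each layer as a thermal resistance in series:
R_inner film = 1/(h_i·A) = 1/(20.1×39.1) = 0.001272 K/W
R_castable refractory = L/(kA) = 0.2/(1.08×39.1) = 0.004736 K/W
R_magnesite brick = L/(kA) = 0.11/(3.18×39.1) = 8.847×10^-4 K/W
R_outer film = 1/(h_o·A) = 1/(22.7×39.1) = 0.001127 K/W
Sum of the known resistances R_other = 0.00802 K/W
Required total resistance R_tot = ΔT/Q_allow = 968/67800 = 0.01428 K/W
R_cellular glass = R_tot − R_other = 0.006257 K/W
L = R·k·A = 0.006257×0.0461×39.1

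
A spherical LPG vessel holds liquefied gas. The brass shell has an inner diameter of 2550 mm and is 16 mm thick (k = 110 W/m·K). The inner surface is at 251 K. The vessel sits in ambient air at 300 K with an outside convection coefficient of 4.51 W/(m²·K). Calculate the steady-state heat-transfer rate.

Radial (spherical) resistances in series:
R_brass shell = (1/1.275 − 1/1.291)/(4π×110) = 7.032×10^-6 K/W
R_outer film = 1/(h·4πr_o²) = 1/(4.51×4π×1.291²) = 0.01059 K/W
R_total = 0.01059 K/W
Q = ΔT/R_total = 49/0.01059

Q ≈ 4630 W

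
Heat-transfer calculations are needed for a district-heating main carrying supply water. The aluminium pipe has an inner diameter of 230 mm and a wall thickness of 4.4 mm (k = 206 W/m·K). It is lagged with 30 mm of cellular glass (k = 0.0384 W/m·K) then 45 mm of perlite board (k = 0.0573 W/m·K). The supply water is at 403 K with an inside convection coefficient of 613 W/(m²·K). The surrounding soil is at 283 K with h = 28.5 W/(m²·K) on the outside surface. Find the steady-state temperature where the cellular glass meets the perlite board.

Radial resistances (cylindrical: R_cond = ln(r_o/r_i)/(2πkL), R_conv = 1/(h·2πrL)):
R_inner film = 1/(h_i·2πr₁L) = 1/(613×2π×0.115×1) = 0.002258 K/W
R_aluminium pipe wall = ln(119.4/115)/(2π×206×1) = 2.901×10^-5 K/W
R_cellular glass = ln(149.4/119.4)/(2π×0.0384×1) = 0.929 K/W
R_perlite board = ln(194.4/149.4)/(2π×0.0573×1) = 0.7313 K/W
R_outer film = 1/(h_o·2πr_oL) = 1/(28.5×2π×0.1944×1) = 0.02873 K/W
R_total = 1.691 K/W
Q = ΔT/R_total = 120/1.691
Q = 70.9 W/m
T_interface = T_inner − Q·ΣR(inner→interface) = 403 − 70.9×0.9313

T ≈ 337 K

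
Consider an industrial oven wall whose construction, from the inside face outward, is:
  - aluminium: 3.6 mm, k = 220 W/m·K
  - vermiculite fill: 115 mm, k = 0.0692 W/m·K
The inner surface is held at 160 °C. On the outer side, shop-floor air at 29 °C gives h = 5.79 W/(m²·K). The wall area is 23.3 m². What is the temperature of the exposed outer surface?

Thermal resistances in series:
R_aluminium = L/(kA) = 0.0036/(220×23.3) = 7.023×10^-7 K/W
R_vermiculite fill = L/(kA) = 0.115/(0.0692×23.3) = 0.07132 K/W
R_outer film = 1/(h_o·A) = 1/(5.79×23.3) = 0.007413 K/W
R_total = 0.07874 K/W;  Q = ΔT/R_total = 131/0.07874 = 1664 W
T_interface = T_inner − Q·ΣR(inner→interface) = 160 − 1660×0.07132

T ≈ 41.3 °C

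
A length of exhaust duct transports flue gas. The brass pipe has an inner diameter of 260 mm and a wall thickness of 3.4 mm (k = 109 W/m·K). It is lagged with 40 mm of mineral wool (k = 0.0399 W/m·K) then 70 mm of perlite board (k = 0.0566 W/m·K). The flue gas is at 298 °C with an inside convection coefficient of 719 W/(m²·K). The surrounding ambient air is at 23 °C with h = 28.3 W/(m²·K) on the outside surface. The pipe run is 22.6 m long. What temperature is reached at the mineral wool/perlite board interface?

T ≈ 156 °C

Per-layer cylindrical resistances, series-summed:
R_inner film = 1/(h_i·2πr₁L) = 1/(719×2π×0.13×22.6) = 7.534×10^-5 K/W
R_brass pipe wall = ln(133.4/130)/(2π×109×22.6) = 1.668×10^-6 K/W
R_mineral wool = ln(173.4/133.4)/(2π×0.0399×22.6) = 0.04629 K/W
R_perlite board = ln(243.4/173.4)/(2π×0.0566×22.6) = 0.04219 K/W
R_outer film = 1/(h_o·2πr_oL) = 1/(28.3×2π×0.2434×22.6) = 0.001022 K/W
R_total = 0.08958 K/W
Q = ΔT/R_total = 275/0.08958
Q = 3070 W
T_interface = T_inner − Q·ΣR(inner→interface) = 298 − 3070×0.04636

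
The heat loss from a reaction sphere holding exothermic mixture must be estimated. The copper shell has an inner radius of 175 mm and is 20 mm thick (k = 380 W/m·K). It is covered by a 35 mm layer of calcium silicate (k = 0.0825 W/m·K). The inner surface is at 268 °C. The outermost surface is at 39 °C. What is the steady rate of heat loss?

Q ≈ 304 W

Spherical conduction: R = (1/r_in − 1/r_out)/(4πk) per layer; series-sum.
R_copper shell = (1/0.175 − 1/0.195)/(4π×380) = 1.227×10^-4 K/W
R_calcium silicate = (1/0.195 − 1/0.23)/(4π×0.0825) = 0.7527 K/W
R_total = 0.7529 K/W
Q = ΔT/R_total = 229/0.7529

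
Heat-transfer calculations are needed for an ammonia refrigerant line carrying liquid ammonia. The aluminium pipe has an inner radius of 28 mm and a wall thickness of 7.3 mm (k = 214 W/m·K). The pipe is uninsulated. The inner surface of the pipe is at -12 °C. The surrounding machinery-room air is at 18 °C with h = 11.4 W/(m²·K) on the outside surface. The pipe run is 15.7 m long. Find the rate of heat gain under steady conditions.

Q ≈ 1190 W

Radial resistances (cylindrical: R_cond = ln(r_o/r_i)/(2πkL), R_conv = 1/(h·2πrL)):
R_aluminium pipe wall = ln(35.3/28)/(2π×214×15.7) = 1.097×10^-5 K/W
R_outer film = 1/(h_o·2πr_oL) = 1/(11.4×2π×0.0353×15.7) = 0.02519 K/W
R_total = 0.0252 K/W
Q = ΔT/R_total = 30/0.0252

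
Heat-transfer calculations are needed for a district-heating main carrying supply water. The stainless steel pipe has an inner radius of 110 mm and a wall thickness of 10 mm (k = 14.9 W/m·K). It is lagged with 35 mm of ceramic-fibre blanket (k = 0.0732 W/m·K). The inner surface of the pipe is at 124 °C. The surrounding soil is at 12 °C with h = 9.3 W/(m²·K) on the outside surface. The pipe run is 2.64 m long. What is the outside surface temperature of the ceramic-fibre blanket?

T ≈ 30.5 °C

For a radial system each layer contributes R = ln(r_out/r_in)/(2πkL); films add R = 1/(hA).
R_stainless steel pipe wall = ln(120/110)/(2π×14.9×2.64) = 3.521×10^-4 K/W
R_ceramic-fibre blanket = ln(155/120)/(2π×0.0732×2.64) = 0.2108 K/W
R_outer film = 1/(h_o·2πr_oL) = 1/(9.3×2π×0.155×2.64) = 0.04182 K/W
R_total = 0.253 K/W
Q = ΔT/R_total = 112/0.253
Q = 443 W
T_interface = T_inner − Q·ΣR(inner→interface) = 124 − 443×0.2111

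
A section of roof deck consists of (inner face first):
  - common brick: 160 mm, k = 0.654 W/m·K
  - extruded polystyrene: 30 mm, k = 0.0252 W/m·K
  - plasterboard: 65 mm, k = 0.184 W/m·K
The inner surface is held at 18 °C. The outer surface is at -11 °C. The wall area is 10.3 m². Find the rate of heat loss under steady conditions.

Using the resistance-network approach (series):
R_common brick = L/(kA) = 0.16/(0.654×10.3) = 0.02375 K/W
R_extruded polystyrene = L/(kA) = 0.03/(0.0252×10.3) = 0.1156 K/W
R_plasterboard = L/(kA) = 0.065/(0.184×10.3) = 0.0343 K/W
R_total = 0.1736 K/W
Q = ΔT / R_total = 29 / 0.1736

Q ≈ 167 W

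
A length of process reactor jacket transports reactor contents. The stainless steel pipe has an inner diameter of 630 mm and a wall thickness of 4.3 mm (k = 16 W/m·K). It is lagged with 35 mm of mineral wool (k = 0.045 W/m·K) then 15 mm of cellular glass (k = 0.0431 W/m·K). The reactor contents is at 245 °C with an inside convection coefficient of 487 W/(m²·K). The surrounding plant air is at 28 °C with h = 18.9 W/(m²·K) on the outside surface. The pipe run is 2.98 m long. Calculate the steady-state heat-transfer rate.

Q ≈ 1190 W

Radial resistances (cylindrical: R_cond = ln(r_o/r_i)/(2πkL), R_conv = 1/(h·2πrL)):
R_inner film = 1/(h_i·2πr₁L) = 1/(487×2π×0.315×2.98) = 3.481×10^-4 K/W
R_stainless steel pipe wall = ln(319.3/315)/(2π×16×2.98) = 4.526×10^-5 K/W
R_mineral wool = ln(354.3/319.3)/(2π×0.045×2.98) = 0.1234 K/W
R_cellular glass = ln(369.3/354.3)/(2π×0.0431×2.98) = 0.05138 K/W
R_outer film = 1/(h_o·2πr_oL) = 1/(18.9×2π×0.3693×2.98) = 0.007652 K/W
R_total = 0.1829 K/W
Q = ΔT/R_total = 217/0.1829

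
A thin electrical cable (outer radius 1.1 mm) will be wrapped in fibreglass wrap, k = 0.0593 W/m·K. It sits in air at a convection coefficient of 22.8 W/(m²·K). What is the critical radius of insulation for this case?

For a cylinder r_cr = k/h = 0.0593/22.8
r_cr = 2.6 mm; since the bare radius (1.1 mm) is below r_cr, adding a thin layer of insulation will *increase* heat loss.

r_cr ≈ 2.6 mm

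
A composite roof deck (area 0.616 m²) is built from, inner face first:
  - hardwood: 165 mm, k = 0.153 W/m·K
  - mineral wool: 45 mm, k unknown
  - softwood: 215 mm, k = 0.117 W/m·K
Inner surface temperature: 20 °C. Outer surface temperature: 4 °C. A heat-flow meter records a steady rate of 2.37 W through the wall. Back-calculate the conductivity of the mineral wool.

k ≈ 0.0362 W/(m·K)

Model the wall as resistances in series:
R_hardwood = L/(kA) = 0.165/(0.153×0.616) = 1.751 K/W
R_softwood = L/(kA) = 0.215/(0.117×0.616) = 2.983 K/W
Sum of known resistances R_other = 4.734 K/W
Total R = ΔT/Q = 16/2.37 = 6.751 K/W
R_mineral wool = R_total − R_other = 2.017 K/W
k = L/(R·A) = 0.045/(2.017×0.616)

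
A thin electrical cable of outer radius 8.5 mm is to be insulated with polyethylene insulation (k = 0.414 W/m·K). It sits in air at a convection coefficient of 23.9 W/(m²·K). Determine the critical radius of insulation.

r_cr ≈ 17.3 mm

For a cylinder r_cr = k/h = 0.414/23.9
r_cr = 17.3 mm; since the bare radius (8.5 mm) is below r_cr, adding a thin layer of insulation will *increase* heat loss.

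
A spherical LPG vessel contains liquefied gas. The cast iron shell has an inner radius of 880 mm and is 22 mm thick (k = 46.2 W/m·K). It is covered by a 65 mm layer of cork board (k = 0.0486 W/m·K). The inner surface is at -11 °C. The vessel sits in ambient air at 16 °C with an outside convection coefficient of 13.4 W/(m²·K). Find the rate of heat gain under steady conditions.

Spherical conduction: R = (1/r_in − 1/r_out)/(4πk) per layer; series-sum.
R_cast iron shell = (1/0.88 − 1/0.902)/(4π×46.2) = 4.774×10^-5 K/W
R_cork board = (1/0.902 − 1/0.967)/(4π×0.0486) = 0.122 K/W
R_outer film = 1/(h·4πr_o²) = 1/(13.4×4π×0.967²) = 0.006351 K/W
R_total = 0.1284 K/W
Q = ΔT/R_total = 27/0.1284

Q ≈ 210 W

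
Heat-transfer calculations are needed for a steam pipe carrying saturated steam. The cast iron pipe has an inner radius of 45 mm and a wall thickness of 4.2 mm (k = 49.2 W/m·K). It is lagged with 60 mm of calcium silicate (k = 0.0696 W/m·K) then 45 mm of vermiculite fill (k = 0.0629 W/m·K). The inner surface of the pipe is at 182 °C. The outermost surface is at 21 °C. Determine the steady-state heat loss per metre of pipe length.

Per-layer cylindrical resistances, series-summed:
R_cast iron pipe wall = ln(49.2/45)/(2π×49.2×1) = 2.886×10^-4 K/W
R_calcium silicate = ln(109.2/49.2)/(2π×0.0696×1) = 1.823 K/W
R_vermiculite fill = ln(154.2/109.2)/(2π×0.0629×1) = 0.8731 K/W
R_total = 2.697 K/W
Q = ΔT/R_total = 161/2.697

q′ ≈ 59.7 W/m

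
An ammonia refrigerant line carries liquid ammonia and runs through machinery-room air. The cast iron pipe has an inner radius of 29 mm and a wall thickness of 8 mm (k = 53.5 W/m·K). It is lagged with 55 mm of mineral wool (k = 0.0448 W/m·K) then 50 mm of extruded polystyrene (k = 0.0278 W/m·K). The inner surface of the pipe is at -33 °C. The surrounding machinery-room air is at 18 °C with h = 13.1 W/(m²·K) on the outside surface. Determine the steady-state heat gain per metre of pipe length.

Per-layer cylindrical resistances, series-summed:
R_cast iron pipe wall = ln(37/29)/(2π×53.5×1) = 7.247×10^-4 K/W
R_mineral wool = ln(92/37)/(2π×0.0448×1) = 3.236 K/W
R_extruded polystyrene = ln(142/92)/(2π×0.0278×1) = 2.485 K/W
R_outer film = 1/(h_o·2πr_oL) = 1/(13.1×2π×0.142×1) = 0.08556 K/W
R_total = 5.807 K/W
Q = ΔT/R_total = 51/5.807

q′ ≈ 8.78 W/m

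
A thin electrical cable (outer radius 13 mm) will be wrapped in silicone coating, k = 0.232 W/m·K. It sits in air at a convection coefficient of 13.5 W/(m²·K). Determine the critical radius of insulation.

r_cr ≈ 17.2 mm

For a cylinder r_cr = k/h = 0.232/13.5
r_cr = 17.2 mm; since the bare radius (13 mm) is below r_cr, adding a thin layer of insulation will *increase* heat loss.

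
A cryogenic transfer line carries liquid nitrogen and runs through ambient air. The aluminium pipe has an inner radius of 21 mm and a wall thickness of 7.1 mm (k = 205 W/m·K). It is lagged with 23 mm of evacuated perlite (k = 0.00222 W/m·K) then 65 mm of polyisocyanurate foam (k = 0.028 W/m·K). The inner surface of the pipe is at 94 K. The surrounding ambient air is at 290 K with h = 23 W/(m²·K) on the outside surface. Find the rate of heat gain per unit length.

Radial resistances (cylindrical: R_cond = ln(r_o/r_i)/(2πkL), R_conv = 1/(h·2πrL)):
R_aluminium pipe wall = ln(28.1/21)/(2π×205×1) = 2.261×10^-4 K/W
R_evacuated perlite = ln(51.1/28.1)/(2π×0.00222×1) = 42.87 K/W
R_polyisocyanurate foam = ln(116.1/51.1)/(2π×0.028×1) = 4.665 K/W
R_outer film = 1/(h_o·2πr_oL) = 1/(23×2π×0.1161×1) = 0.0596 K/W
R_total = 47.6 K/W
Q = ΔT/R_total = 196/47.6

q′ ≈ 4.12 W/m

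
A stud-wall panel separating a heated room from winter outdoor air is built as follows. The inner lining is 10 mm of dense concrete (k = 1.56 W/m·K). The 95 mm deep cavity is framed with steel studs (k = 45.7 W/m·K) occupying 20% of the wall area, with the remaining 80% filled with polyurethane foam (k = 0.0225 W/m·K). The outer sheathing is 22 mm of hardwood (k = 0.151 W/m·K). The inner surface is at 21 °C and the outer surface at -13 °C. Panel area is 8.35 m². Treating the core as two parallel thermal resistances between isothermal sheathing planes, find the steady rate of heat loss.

Sheathing layers in series; stud and cavity paths in parallel between them.
R_inner = 0.01/(1.56×8.35) = 7.677×10^-4 K/W
R_stud  = 0.095/(45.7×0.2×8.35) = 0.001245 K/W
R_cav   = 0.095/(0.0225×0.8×8.35) = 0.6321 K/W
1/R_core = 1/R_stud + 1/R_cav → R_core = 0.001242 K/W
R_outer = 0.022/(0.151×8.35) = 0.01745 K/W
R_total = 0.01946 K/W
Q = ΔT/R_total = 34/0.01946

Q ≈ 1750 W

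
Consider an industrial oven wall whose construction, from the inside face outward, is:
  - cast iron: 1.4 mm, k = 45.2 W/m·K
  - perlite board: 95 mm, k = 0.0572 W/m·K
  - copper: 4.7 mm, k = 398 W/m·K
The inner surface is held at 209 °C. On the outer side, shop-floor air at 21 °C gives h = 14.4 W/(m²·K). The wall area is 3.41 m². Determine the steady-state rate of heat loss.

Thermal resistances in series:
R_cast iron = L/(kA) = 0.0014/(45.2×3.41) = 9.083×10^-6 K/W
R_perlite board = L/(kA) = 0.095/(0.0572×3.41) = 0.487 K/W
R_copper = L/(kA) = 0.0047/(398×3.41) = 3.463×10^-6 K/W
R_outer film = 1/(h_o·A) = 1/(14.4×3.41) = 0.02036 K/W
R_total = 0.5074 K/W
Q = ΔT / R_total = 188 / 0.5074

Q ≈ 370 W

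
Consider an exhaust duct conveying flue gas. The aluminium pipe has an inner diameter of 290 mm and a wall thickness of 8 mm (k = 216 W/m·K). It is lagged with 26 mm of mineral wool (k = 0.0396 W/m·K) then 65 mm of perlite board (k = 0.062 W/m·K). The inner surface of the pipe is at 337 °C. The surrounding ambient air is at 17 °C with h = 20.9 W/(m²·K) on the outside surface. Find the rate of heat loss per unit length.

Radial resistances (cylindrical: R_cond = ln(r_o/r_i)/(2πkL), R_conv = 1/(h·2πrL)):
R_aluminium pipe wall = ln(153/145)/(2π×216×1) = 3.957×10^-5 K/W
R_mineral wool = ln(179/153)/(2π×0.0396×1) = 0.6308 K/W
R_perlite board = ln(244/179)/(2π×0.062×1) = 0.7952 K/W
R_outer film = 1/(h_o·2πr_oL) = 1/(20.9×2π×0.244×1) = 0.03121 K/W
R_total = 1.457 K/W
Q = ΔT/R_total = 320/1.457

q′ ≈ 220 W/m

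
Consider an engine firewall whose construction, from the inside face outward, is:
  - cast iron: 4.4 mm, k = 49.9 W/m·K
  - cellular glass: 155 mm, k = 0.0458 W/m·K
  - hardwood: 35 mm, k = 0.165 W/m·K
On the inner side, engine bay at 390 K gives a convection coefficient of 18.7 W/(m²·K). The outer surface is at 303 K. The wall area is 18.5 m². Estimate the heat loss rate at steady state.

Q ≈ 441 W

Model the wall as resistances in series:
R_inner film = 1/(h_i·A) = 1/(18.7×18.5) = 0.002891 K/W
R_cast iron = L/(kA) = 0.0044/(49.9×18.5) = 4.766×10^-6 K/W
R_cellular glass = L/(kA) = 0.155/(0.0458×18.5) = 0.1829 K/W
R_hardwood = L/(kA) = 0.035/(0.165×18.5) = 0.01147 K/W
R_total = 0.1973 K/W
Q = ΔT / R_total = 87 / 0.1973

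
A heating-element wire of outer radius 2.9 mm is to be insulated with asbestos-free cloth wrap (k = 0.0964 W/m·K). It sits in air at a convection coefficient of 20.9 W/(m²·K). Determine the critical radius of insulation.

r_cr ≈ 4.61 mm

For a cylinder r_cr = k/h = 0.0964/20.9
r_cr = 4.61 mm; since the bare radius (2.9 mm) is below r_cr, adding a thin layer of insulation will *increase* heat loss.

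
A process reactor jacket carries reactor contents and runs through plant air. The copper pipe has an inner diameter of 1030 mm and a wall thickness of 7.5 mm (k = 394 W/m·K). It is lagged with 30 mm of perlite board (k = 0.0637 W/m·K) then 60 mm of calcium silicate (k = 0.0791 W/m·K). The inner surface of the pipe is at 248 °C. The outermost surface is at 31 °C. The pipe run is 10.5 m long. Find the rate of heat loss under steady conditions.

Q ≈ 6570 W

Treating each annulus and film as a series resistance:
R_copper pipe wall = ln(522.5/515)/(2π×394×10.5) = 5.562×10^-7 K/W
R_perlite board = ln(552.5/522.5)/(2π×0.0637×10.5) = 0.01328 K/W
R_calcium silicate = ln(612.5/552.5)/(2π×0.0791×10.5) = 0.01976 K/W
R_total = 0.03304 K/W
Q = ΔT/R_total = 217/0.03304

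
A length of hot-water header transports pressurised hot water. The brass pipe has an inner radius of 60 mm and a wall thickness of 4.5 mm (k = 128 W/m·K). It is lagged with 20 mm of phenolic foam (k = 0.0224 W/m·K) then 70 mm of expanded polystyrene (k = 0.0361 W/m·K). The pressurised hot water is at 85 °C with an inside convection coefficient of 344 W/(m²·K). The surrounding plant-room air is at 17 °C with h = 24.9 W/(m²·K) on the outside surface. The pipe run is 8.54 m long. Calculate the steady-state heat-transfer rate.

Q ≈ 125 W

Radial resistances (cylindrical: R_cond = ln(r_o/r_i)/(2πkL), R_conv = 1/(h·2πrL)):
R_inner film = 1/(h_i·2πr₁L) = 1/(344×2π×0.06×8.54) = 9.029×10^-4 K/W
R_brass pipe wall = ln(64.5/60)/(2π×128×8.54) = 1.053×10^-5 K/W
R_phenolic foam = ln(84.5/64.5)/(2π×0.0224×8.54) = 0.2247 K/W
R_expanded polystyrene = ln(154.5/84.5)/(2π×0.0361×8.54) = 0.3115 K/W
R_outer film = 1/(h_o·2πr_oL) = 1/(24.9×2π×0.1545×8.54) = 0.004844 K/W
R_total = 0.542 K/W
Q = ΔT/R_total = 68/0.542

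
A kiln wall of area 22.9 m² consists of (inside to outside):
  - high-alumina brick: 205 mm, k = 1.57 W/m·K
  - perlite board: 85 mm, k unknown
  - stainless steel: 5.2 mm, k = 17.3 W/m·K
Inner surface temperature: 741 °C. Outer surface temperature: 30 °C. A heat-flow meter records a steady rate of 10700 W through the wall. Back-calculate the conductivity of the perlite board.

k ≈ 0.0611 W/(m·K)

Using the resistance-network approach (series):
R_high-alumina brick = L/(kA) = 0.205/(1.57×22.9) = 0.005702 K/W
R_stainless steel = L/(kA) = 0.0052/(17.3×22.9) = 1.313×10^-5 K/W
Sum of known resistances R_other = 0.005715 K/W
Total R = ΔT/Q = 711/10700 = 0.06645 K/W
R_perlite board = R_total − R_other = 0.06073 K/W
k = L/(R·A) = 0.085/(0.06073×22.9)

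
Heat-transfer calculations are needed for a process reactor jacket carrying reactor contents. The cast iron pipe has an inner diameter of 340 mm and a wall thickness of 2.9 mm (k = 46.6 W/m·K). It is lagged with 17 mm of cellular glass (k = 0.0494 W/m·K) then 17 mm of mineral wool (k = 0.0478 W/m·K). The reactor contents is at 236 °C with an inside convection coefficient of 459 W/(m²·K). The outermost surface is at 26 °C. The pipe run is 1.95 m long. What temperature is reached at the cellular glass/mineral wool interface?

T ≈ 128 °C

Per-layer cylindrical resistances, series-summed:
R_inner film = 1/(h_i·2πr₁L) = 1/(459×2π×0.17×1.95) = 0.001046 K/W
R_cast iron pipe wall = ln(172.9/170)/(2π×46.6×1.95) = 2.963×10^-5 K/W
R_cellular glass = ln(189.9/172.9)/(2π×0.0494×1.95) = 0.1549 K/W
R_mineral wool = ln(206.9/189.9)/(2π×0.0478×1.95) = 0.1464 K/W
R_total = 0.3024 K/W
Q = ΔT/R_total = 210/0.3024
Q = 694 W
T_interface = T_inner − Q·ΣR(inner→interface) = 236 − 694×0.156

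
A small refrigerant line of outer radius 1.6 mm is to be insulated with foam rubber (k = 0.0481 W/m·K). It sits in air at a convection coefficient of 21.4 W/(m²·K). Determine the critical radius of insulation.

For a cylinder r_cr = k/h = 0.0481/21.4
r_cr = 2.25 mm; since the bare radius (1.6 mm) is below r_cr, adding a thin layer of insulation will *increase* heat loss.

r_cr ≈ 2.25 mm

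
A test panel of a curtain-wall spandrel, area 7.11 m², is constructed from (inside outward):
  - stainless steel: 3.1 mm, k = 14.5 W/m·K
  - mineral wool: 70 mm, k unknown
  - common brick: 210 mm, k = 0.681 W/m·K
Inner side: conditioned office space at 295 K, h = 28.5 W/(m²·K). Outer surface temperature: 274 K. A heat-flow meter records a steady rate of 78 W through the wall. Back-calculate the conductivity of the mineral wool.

k ≈ 0.0446 W/(m·K)

Thermal resistances in series:
R_inner film = 1/(h_i·A) = 1/(28.5×7.11) = 0.004935 K/W
R_stainless steel = L/(kA) = 0.0031/(14.5×7.11) = 3.007×10^-5 K/W
R_common brick = L/(kA) = 0.21/(0.681×7.11) = 0.04337 K/W
Sum of known resistances R_other = 0.04834 K/W
Total R = ΔT/Q = 21/78 = 0.2692 K/W
R_mineral wool = R_total − R_other = 0.2209 K/W
k = L/(R·A) = 0.07/(0.2209×7.11)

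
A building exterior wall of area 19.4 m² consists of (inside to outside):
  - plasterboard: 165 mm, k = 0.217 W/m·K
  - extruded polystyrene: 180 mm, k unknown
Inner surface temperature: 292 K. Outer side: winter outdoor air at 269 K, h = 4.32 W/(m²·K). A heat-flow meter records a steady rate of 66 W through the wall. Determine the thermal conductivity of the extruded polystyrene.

k ≈ 0.0312 W/(m·K)

Using the resistance-network approach (series):
R_plasterboard = L/(kA) = 0.165/(0.217×19.4) = 0.03919 K/W
R_outer film = 1/(h_o·A) = 1/(4.32×19.4) = 0.01193 K/W
Sum of known resistances R_other = 0.05113 K/W
Total R = ΔT/Q = 23/66 = 0.3485 K/W
R_extruded polystyrene = R_total − R_other = 0.2974 K/W
k = L/(R·A) = 0.18/(0.2974×19.4)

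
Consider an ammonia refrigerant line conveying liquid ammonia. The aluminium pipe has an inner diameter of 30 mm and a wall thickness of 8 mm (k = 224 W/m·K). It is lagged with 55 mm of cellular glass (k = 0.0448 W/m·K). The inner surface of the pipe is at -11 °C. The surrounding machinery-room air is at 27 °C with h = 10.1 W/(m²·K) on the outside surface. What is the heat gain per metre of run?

Cylindrical conduction, so R = ln(r₂/r₁)/(2πkL) per layer, in series:
R_aluminium pipe wall = ln(23/15)/(2π×224×1) = 3.037×10^-4 K/W
R_cellular glass = ln(78/23)/(2π×0.0448×1) = 4.338 K/W
R_outer film = 1/(h_o·2πr_oL) = 1/(10.1×2π×0.078×1) = 0.202 K/W
R_total = 4.541 K/W
Q = ΔT/R_total = 38/4.541

q′ ≈ 8.37 W/m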